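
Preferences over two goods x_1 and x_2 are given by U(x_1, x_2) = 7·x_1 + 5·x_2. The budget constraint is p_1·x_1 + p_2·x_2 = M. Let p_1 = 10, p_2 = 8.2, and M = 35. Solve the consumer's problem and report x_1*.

x_1* = 3.5

Perfect substitutes: compare marginal utility per dollar. 7/p_1 vs 5/p_2 → 0.7 vs 0.6098.
x_1 gives more utility per dollar, so spend all income on x_1: x_1* = M/p_1, x_2* = 0.
Numerically: x_1* = 3.5, x_2* = 0.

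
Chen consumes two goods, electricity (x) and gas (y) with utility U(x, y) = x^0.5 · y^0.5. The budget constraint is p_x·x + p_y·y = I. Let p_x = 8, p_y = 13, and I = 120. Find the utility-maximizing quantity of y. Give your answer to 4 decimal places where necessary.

y* = 4.6154

The MRS is y/x. Set MRS = p_x/p_y.
Rearranging, p_y·y = p_x·x. Substituting into the budget gives p_x·x·(1 + 1) = I.
Demand: x*(p_x,p_y,I) = 0.5·I/p_x and y* = 0.5·I/p_y.
At p_x=8, p_y=13, I=120: y* = 0.5·120/13 = 4.6154.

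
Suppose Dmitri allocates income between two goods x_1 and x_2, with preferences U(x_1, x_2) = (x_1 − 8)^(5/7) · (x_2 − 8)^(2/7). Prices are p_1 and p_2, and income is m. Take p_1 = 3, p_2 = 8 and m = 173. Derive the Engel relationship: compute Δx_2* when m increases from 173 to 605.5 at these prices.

Δx_2* = 15.4464

Let x_1' = x_1−8, x_2' = x_2−8. MRS = (5/2)·x_2'/x_1' = p_1/p_2.
After buying the subsistence bundle (8, 8), a share 5/7 of the remaining income goes to x_1: x_1* = 8 + 5/7·(m − 8p_1 − 8p_2)/p_1.
Discretionary income = 173 − 8·3 − 8·8 = 85; x_2* = 8 + 2/7·85/8 = 11.0357.
At m' = 605.5: x_2* = 26.4821. Change: 26.4821 − 11.0357 = 15.4464.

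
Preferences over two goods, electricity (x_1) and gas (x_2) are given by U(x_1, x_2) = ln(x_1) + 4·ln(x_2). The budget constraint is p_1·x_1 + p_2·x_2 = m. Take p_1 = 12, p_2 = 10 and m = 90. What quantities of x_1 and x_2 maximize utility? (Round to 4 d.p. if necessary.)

x_1* = 1.5, x_2* = 7.2

MU_x_1/MU_x_2 = (x_2)/(4·x_1); tangency sets this equal to p_1/p_2.
Rearranging, p_2·x_2 = 4·p_1·x_1. Substituting into the budget gives p_1·x_1·(1 + 4) = m.
Demand: x_1*(p_1,p_2,m) = 0.2·m/p_1 and x_2* = 0.8·m/p_2.
At p_1=12, p_2=10, m=90: x_1* = 0.2·90/12 = 1.5, x_2* = 7.2.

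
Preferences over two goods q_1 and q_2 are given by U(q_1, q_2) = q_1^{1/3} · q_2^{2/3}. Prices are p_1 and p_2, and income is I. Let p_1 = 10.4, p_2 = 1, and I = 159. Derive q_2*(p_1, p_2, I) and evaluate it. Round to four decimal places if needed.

q_2* = 106

The MRS is (1/2)·q_2/q_1. Set MRS = p_1/p_2.
So 1/3·p_2·q_2 = 2/3·p_1·q_1; combined with the budget, a share 1/3 of income goes to q_1.
Demand: q_1*(p_1,p_2,I) = 1/3·I/p_1 and q_2* = 2/3·I/p_2.
At p_1=10.4, p_2=1, I=159: q_2* = 2/3·159/1 = 106.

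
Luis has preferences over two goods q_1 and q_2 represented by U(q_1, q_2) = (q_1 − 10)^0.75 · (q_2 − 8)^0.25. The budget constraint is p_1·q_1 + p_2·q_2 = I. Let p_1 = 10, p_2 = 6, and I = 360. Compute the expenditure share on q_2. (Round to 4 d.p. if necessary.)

share on q_2 = 0.2806

MRS = 3·(q_2−8)/(q_1−10). Tangency with p_1/p_2 gives q_2−8 = (1/3)·(p_1/p_2)·(q_1−10).
After buying the subsistence bundle (10, 8), a share 0.75 of the remaining income goes to q_1: q_1* = 10 + 0.75·(I − 10p_1 − 8p_2)/p_1.
Discretionary income = 360 − 10·10 − 8·6 = 212; q_1* = 10 + 0.75·212/10 = 25.9; q_2* = 8 + 0.25·212/6 = 16.8333.
Expenditure on q_2: 6·16.8333 = 101; share = 0.2806.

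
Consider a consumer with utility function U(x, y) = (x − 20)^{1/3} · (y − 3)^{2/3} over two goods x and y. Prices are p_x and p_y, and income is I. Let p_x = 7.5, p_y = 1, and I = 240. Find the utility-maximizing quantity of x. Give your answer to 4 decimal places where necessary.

MRS = (1/2)·(y−3)/(x−20). Tangency with p_x/p_y gives y−3 = 2·(p_x/p_y)·(x−20).
After buying the subsistence bundle (20, 3), a share 1/3 of the remaining income goes to x: x* = 20 + 1/3·(I − 20p_x − 3p_y)/p_x.
Discretionary income = 240 − 20·7.5 − 3·1 = 87; x* = 20 + 1/3·87/7.5 = 23.8667.

x* = 23.8667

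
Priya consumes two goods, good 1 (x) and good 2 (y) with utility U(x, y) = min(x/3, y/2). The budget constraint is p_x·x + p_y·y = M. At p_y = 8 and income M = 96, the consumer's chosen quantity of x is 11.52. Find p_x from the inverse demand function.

p_x = 3

Leontief preferences: the optimum is at the kink where x/3 = y/2, i.e. y = (2/3)·x.
Budget: p_x·x + p_y·(2/3)·x = M, so (3·p_x + 2·p_y)·x = 3·M.
Demand: x*(p_x,p_y,M) = 3·M/(3·p_x + 2·p_y), y* = 2·M/(3·p_x + 2·p_y).
Set x* = 11.52 in the demand function and solve for p_x: p_x = 3.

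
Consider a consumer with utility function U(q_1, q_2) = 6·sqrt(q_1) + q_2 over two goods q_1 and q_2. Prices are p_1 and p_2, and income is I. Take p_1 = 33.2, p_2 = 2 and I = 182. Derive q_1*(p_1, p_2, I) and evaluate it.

MU_q_1 = 3/√q_1, MU_q_2 = 1. Tangency: 3/√q_1 = p_1/p_2.
Solve: √q_1 = 3·p_2/p_1, so q_1*(p_1,p_2) = (3·p_2/p_1)², and q_2* = (I − p_1·q_1*)/p_2.
Plugging in: q_1* = (3·2/33.2)² = 0.0327.

q_1* = 0.0327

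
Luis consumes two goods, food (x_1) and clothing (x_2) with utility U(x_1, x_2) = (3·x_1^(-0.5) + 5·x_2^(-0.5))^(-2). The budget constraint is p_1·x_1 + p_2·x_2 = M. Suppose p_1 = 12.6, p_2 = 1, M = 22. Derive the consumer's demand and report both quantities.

From the CES first-order condition, (3/5)·(x_2/x_1)^(1.5) = p_1/p_2.
Hence x_2/x_1 = ((5/3)·p_1/p_2)^(1/(1.5)), i.e. raised to the 2/3 power.
Substitute x_2 = (x_2/x_1)·x_1 into the budget: x_1* = M/(p_1 + p_2·(x_2/x_1)).
Numerically x_2/x_1 = 7.611663, so x_1* = 22/(12.6 + 1·7.611663) = 1.0885 and x_2* = 7.611663·1.0885 = 8.2851.

x_1* = 1.0885, x_2* = 8.2851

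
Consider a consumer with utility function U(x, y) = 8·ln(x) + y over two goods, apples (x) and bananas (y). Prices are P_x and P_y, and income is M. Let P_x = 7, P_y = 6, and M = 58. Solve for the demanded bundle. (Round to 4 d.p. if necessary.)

At the given prices: x* = 8·6/7 = 6.8571, and y* = 1.6667.

x* = 6.8571, y* = 1.6667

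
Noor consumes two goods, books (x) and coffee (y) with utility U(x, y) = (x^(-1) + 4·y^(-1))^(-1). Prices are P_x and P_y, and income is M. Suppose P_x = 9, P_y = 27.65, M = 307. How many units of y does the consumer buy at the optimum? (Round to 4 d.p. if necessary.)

y* = 8.6388

MU_x ∝ x^(-2), MU_y ∝ 4·y^(-2), so MRS = (1/4)·(y/x)^(2) = P_x/P_y.
Solve for the ratio: y/x = [4·P_x/P_y]^(0.5).
Substitute y = (y/x)·x into the budget: x* = M/(P_x + P_y·(y/x)).
Numerically y/x = 1.141047, so x* = 307/(9 + 27.65·1.141047) = 7.5709 and y* = 1.141047·7.5709 = 8.6388.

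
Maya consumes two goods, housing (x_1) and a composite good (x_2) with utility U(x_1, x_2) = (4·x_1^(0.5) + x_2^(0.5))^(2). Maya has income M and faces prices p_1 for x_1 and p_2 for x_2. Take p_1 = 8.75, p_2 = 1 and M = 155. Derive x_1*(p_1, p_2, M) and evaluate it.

MRS = MU_x_1/MU_x_2 = 4·(x_2/x_1)^(0.5). Set equal to p_1/p_2.
Solve for the ratio: x_2/x_1 = [(1/4)·p_1/p_2]^(2).
With the ratio pinned down, the budget gives x_1* = M/(p_1 + p_2·(x_2/x_1)) and x_2* = (x_2/x_1)·x_1*.
Numerically x_2/x_1 = 4.785156, so x_1* = 155/(8.75 + 1·4.785156) = 11.4517.

x_1* = 11.4517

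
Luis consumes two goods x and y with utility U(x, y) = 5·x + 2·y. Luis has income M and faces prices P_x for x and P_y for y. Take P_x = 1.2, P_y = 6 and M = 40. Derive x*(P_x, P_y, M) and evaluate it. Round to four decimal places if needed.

Linear utility — the consumer picks whichever good has higher MU/price: 5/1.2 = 4.1667 vs 2/6 = 0.3333.
x gives more utility per dollar, so spend all income on x: x* = M/P_x, y* = 0.
Numerically: x* = 33.3333, y* = 0.

x* = 33.3333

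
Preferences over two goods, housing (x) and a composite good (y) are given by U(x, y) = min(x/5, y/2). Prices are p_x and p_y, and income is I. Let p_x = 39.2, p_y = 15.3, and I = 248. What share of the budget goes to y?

Demand: x*(p_x,p_y,I) = 5·I/(5·p_x + 2·p_y), y* = 2·I/(5·p_x + 2·p_y).
Here 5·39.2 + 2·15.3 = 226.6, giving x* = 5.4722 and y* = 2.1889.
Expenditure on y: 15.3·2.1889 = 33.4898; share = 0.135.

share on y = 0.135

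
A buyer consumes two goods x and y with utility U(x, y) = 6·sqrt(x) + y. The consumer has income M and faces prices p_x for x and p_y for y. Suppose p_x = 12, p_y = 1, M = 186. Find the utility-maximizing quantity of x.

MU_x = 3/√x, MU_y = 1. Tangency: 3/√x = p_x/p_y.
Thus x* = (3·p_y/p_x)² — independent of M — with the rest of income spent on y.
Plugging in: x* = (3·1/12)² = 0.0625.

x* = 0.0625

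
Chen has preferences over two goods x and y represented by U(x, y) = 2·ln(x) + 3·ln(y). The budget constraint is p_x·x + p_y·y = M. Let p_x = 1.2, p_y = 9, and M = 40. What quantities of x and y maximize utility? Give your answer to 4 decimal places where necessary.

x* = 13.3333, y* = 2.6667

The MRS is (2/3)·y/x. Set MRS = p_x/p_y.
Rearranging, p_y·y = (3/2)·p_x·x. Substituting into the budget gives p_x·x·(1 + (3/2)) = M.
Demand: x*(p_x,p_y,M) = 0.4·M/p_x and y* = 0.6·M/p_y.
At p_x=1.2, p_y=9, M=40: x* = 0.4·40/1.2 = 13.3333, y* = 2.6667.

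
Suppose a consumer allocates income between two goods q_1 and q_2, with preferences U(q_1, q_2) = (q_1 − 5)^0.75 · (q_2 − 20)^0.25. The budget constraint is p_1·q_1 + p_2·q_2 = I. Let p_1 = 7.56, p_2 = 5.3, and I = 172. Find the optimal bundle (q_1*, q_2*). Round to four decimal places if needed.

Let q_1' = q_1−5, q_2' = q_2−20. MRS = 3·q_2'/q_1' = p_1/p_2.
After buying the subsistence bundle (5, 20), a share 0.75 of the remaining income goes to q_1: q_1* = 5 + 0.75·(I − 5p_1 − 20p_2)/p_1.
Discretionary income = 172 − 5·7.56 − 20·5.3 = 28.2; q_1* = 5 + 0.75·28.2/7.56 = 7.7976; q_2* = 20 + 0.25·28.2/5.3 = 21.3302.

q_1* = 7.7976, q_2* = 21.3302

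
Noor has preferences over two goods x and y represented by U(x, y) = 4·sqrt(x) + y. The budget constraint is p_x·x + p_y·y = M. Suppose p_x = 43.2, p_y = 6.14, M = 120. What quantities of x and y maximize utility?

Set MRS = p_x/p_y: 2·x^(−1/2) = p_x/p_y.
Solve: √x = 2·p_y/p_x, so x*(p_x,p_y) = (2·p_y/p_x)², and y* = (M − p_x·x*)/p_y.
Plugging in: x* = (2·6.14/43.2)² = 0.0808, y* = 18.9755.

x* = 0.0808, y* = 18.9755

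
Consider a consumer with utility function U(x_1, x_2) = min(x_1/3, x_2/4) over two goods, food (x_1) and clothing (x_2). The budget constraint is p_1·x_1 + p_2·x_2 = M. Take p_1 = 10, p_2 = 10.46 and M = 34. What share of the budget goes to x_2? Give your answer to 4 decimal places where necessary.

share on x_2 = 0.5824

Here 3·10 + 4·10.46 = 71.84, giving x_1* = 1.4198 and x_2* = 1.8931.
Expenditure on x_2: 10.46·1.8931 = 19.8018; share = 0.5824.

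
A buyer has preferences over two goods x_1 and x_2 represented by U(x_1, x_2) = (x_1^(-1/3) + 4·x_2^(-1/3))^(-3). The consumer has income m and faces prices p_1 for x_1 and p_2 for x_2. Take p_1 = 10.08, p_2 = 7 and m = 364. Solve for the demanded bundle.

x_1* = 10.0813, x_2* = 37.4829

From the CES first-order condition, (1/4)·(x_2/x_1)^(4/3) = p_1/p_2.
Solve for the ratio: x_2/x_1 = [4·p_1/p_2]^(0.75).
Substitute x_2 = (x_2/x_1)·x_1 into the budget: x_1* = m/(p_1 + p_2·(x_2/x_1)).
Numerically x_2/x_1 = 3.718064, so x_1* = 364/(10.08 + 7·3.718064) = 10.0813 and x_2* = 3.718064·10.0813 = 37.4829.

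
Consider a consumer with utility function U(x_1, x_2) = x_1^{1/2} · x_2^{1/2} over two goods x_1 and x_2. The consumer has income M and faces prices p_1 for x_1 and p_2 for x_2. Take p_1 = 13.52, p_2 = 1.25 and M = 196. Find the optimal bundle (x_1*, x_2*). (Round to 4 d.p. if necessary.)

x_1* = 7.2485, x_2* = 78.4

MU_x_1/MU_x_2 = (0.5·x_2)/(0.5·x_1); tangency sets this equal to p_1/p_2.
So 0.5·p_2·x_2 = 0.5·p_1·x_1; combined with the budget, a share 0.5 of income goes to x_1.
Demand: x_1*(p_1,p_2,M) = 0.5·M/p_1 and x_2* = 0.5·M/p_2.
At p_1=13.52, p_2=1.25, M=196: x_1* = 0.5·196/13.52 = 7.2485, x_2* = 78.4.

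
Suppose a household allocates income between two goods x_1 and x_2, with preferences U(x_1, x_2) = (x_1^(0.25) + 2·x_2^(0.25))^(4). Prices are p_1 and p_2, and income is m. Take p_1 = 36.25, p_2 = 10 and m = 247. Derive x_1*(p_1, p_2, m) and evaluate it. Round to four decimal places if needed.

x_1* = 1.3989

From the CES first-order condition, (1/2)·(x_2/x_1)^(0.75) = p_1/p_2.
Solve for the ratio: x_2/x_1 = [2·p_1/p_2]^(4/3).
With the ratio pinned down, the budget gives x_1* = m/(p_1 + p_2·(x_2/x_1)) and x_2* = (x_2/x_1)·x_1*.
Numerically x_2/x_1 = 14.031928, so x_1* = 247/(36.25 + 10·14.031928) = 1.3989.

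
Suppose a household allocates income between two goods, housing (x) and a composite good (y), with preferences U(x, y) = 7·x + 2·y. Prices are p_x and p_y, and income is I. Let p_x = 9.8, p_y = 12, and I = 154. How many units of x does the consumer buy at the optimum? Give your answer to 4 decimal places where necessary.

x* = 15.7143

x gives more utility per dollar, so spend all income on x: x* = I/p_x, y* = 0.
Numerically: x* = 15.7143, y* = 0.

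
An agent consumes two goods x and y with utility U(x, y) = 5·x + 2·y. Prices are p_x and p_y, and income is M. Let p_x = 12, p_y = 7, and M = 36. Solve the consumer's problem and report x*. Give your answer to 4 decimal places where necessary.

x* = 3

Linear utility — the consumer picks whichever good has higher MU/price: 5/12 = 0.4167 vs 2/7 = 0.2857.
x gives more utility per dollar, so spend all income on x: x* = M/p_x, y* = 0.
Numerically: x* = 3, y* = 0.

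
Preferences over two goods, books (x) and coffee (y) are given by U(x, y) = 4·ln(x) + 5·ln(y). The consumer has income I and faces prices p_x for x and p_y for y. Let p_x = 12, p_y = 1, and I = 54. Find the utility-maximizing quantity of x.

MU_x/MU_y = (4·y)/(5·x); tangency sets this equal to p_x/p_y.
Rearranging, p_y·y = (5/4)·p_x·x. Substituting into the budget gives p_x·x·(1 + (5/4)) = I.
Demand: x*(p_x,p_y,I) = 4/9·I/p_x and y* = 5/9·I/p_y.
At p_x=12, p_y=1, I=54: x* = 4/9·54/12 = 2.

x* = 2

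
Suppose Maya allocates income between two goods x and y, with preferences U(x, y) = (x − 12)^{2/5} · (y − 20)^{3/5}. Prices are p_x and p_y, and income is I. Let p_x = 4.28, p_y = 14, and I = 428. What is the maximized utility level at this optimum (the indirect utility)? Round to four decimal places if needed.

V = 5.6574

MRS = (2/3)·(y−20)/(x−12). Tangency with p_x/p_y gives y−20 = (3/2)·(p_x/p_y)·(x−12).
Substituting into the budget: x* = 12 + 0.4·(I − 12·p_x − 20·p_y)/p_x, and y* = 20 + 0.6·(…)/p_y.
Discretionary income = 428 − 12·4.28 − 20·14 = 96.64; x* = 12 + 0.4·96.64/4.28 = 21.0318; y* = 20 + 0.6·96.64/14 = 24.1417.
Utility at the optimum: U(21.0318, 24.1417) = 5.6574.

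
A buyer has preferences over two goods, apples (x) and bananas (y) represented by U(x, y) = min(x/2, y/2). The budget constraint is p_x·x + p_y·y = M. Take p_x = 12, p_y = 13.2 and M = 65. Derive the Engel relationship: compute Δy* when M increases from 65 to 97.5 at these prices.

With perfect complements, no substitution: consume in ratio x:y = 2:2.
Budget: p_x·x + p_y·x = M, so (2·p_x + 2·p_y)·x = 2·M.
Demand: x*(p_x,p_y,M) = 2·M/(2·p_x + 2·p_y), y* = 2·M/(2·p_x + 2·p_y).
Here 2·12 + 2·13.2 = 50.4, giving y* = 2.5794.
At M' = 97.5: y* = 3.869. Change: 3.869 − 2.5794 = 1.2897.

Δy* = 1.2897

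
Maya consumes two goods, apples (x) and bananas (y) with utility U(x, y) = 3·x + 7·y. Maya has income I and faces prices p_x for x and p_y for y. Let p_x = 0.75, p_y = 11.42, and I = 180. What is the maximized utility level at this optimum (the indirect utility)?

Perfect substitutes: compare marginal utility per dollar. 3/p_x vs 7/p_y → 4 vs 0.613.
x gives more utility per dollar, so spend all income on x: x* = I/p_x, y* = 0.
Numerically: x* = 240, y* = 0.
Utility at the optimum: U(240, 0) = 720.

V = 720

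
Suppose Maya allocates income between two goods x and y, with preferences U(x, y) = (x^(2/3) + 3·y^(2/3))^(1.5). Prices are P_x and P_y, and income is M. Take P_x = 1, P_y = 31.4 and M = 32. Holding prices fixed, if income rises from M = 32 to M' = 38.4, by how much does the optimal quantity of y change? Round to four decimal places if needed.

Δy* = 0.0054

Substitute y = (y/x)·x into the budget: x* = M/(P_x + P_y·(y/x)).
Numerically y/x = 0.000872, so x* = 32/(1 + 31.4·0.000872) = 31.1471 and y* = 0.000872·31.1471 = 0.0272.
At M' = 38.4: y* = 0.0326. Change: 0.0326 − 0.0272 = 0.0054.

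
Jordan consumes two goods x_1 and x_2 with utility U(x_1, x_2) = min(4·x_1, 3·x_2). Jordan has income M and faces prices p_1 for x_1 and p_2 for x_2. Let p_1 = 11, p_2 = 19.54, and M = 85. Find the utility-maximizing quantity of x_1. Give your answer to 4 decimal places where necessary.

Leontief preferences: the optimum is at the kink where x_1/3 = x_2/4, i.e. x_2 = (4/3)·x_1.
Budget: p_1·x_1 + p_2·(4/3)·x_1 = M, so (3·p_1 + 4·p_2)·x_1 = 3·M.
Demand: x_1*(p_1,p_2,M) = 3·M/(3·p_1 + 4·p_2), x_2* = 4·M/(3·p_1 + 4·p_2).
Here 3·11 + 4·19.54 = 111.16, giving x_1* = 2.294.

x_1* = 2.294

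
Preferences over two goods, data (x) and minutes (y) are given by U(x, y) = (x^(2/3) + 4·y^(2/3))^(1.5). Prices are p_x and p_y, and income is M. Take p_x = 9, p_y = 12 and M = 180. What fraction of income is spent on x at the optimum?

share on x = 0.027

Substitute y = (y/x)·x into the budget: x* = M/(p_x + p_y·(y/x)).
Numerically y/x = 27, so x* = 180/(9 + 12·27) = 0.5405 and y* = 27·0.5405 = 14.5946.
Expenditure on x: 9·0.5405 = 4.8649; share = 0.027.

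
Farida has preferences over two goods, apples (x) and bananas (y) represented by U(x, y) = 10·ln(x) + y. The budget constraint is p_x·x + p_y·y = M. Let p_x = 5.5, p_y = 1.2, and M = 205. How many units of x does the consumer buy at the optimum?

So x*(p_x,p_y) = 10·p_y/p_x, independent of income; and y* = (M − 10·p_y)/p_y.
At the given prices: x* = 10·1.2/5.5 = 2.1818.

x* = 2.1818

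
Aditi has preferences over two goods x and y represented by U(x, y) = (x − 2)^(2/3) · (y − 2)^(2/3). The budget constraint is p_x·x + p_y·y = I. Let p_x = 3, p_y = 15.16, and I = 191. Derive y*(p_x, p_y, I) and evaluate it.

This is Cobb-Douglas in (x−2, y−2): tangency gives 2/3·p_y·(y−2) = 2/3·p_x·(x−2).
Substituting into the budget: x* = 2 + 0.5·(I − 2·p_x − 2·p_y)/p_x, and y* = 2 + 0.5·(…)/p_y.
Discretionary income = 191 − 2·3 − 2·15.16 = 154.68; y* = 2 + 0.5·154.68/15.16 = 7.1016.

y* = 7.1016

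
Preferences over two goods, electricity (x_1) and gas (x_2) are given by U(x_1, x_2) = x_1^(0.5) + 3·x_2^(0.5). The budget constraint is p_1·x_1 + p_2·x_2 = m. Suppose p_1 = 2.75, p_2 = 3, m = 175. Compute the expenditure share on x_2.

MRS = MU_x_1/MU_x_2 = (1/3)·(x_2/x_1)^(0.5). Set equal to p_1/p_2.
Hence x_2/x_1 = (3·p_1/p_2)^(1/(0.5)), i.e. raised to the 2 power.
Substitute x_2 = (x_2/x_1)·x_1 into the budget: x_1* = m/(p_1 + p_2·(x_2/x_1)).
Numerically x_2/x_1 = 7.5625, so x_1* = 175/(2.75 + 3·7.5625) = 6.8796 and x_2* = 7.5625·6.8796 = 52.027.
Expenditure on x_2: 3·52.027 = 156.0811; share = 0.8919.

share on x_2 = 0.8919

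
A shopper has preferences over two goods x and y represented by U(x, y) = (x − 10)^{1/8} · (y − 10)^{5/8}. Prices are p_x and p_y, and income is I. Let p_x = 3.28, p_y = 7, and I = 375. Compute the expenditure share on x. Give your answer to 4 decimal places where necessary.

share on x = 0.2084

Let x' = x−10, y' = y−10. MRS = (1/5)·y'/x' = p_x/p_y.
After buying the subsistence bundle (10, 10), a share 1/6 of the remaining income goes to x: x* = 10 + 1/6·(I − 10p_x − 10p_y)/p_x.
Discretionary income = 375 − 10·3.28 − 10·7 = 272.2; x* = 10 + 1/6·272.2/3.28 = 23.8313; y* = 10 + 5/6·272.2/7 = 42.4048.
Expenditure on x: 3.28·23.8313 = 78.1667; share = 0.2084.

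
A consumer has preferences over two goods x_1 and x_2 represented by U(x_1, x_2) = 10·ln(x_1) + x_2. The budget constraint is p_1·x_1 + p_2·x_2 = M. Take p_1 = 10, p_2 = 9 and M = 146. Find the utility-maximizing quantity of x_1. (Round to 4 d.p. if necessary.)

MU_x_1 = 10/x_1, MU_x_2 = 1. Tangency: 10/x_1 = p_1/p_2.
So x_1*(p_1,p_2) = 10·p_2/p_1, independent of income; and x_2* = (M − 10·p_2)/p_2.
At the given prices: x_1* = 10·9/10 = 9.

x_1* = 9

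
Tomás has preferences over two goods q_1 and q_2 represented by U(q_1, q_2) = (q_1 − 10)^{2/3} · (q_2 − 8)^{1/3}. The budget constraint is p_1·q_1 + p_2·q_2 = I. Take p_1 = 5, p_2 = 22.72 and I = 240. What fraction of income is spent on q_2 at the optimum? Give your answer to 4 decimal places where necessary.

share on q_2 = 0.7688

After buying the subsistence bundle (10, 8), a share 2/3 of the remaining income goes to q_1: q_1* = 10 + 2/3·(I − 10p_1 − 8p_2)/p_1.
Discretionary income = 240 − 10·5 − 8·22.72 = 8.24; q_1* = 10 + 2/3·8.24/5 = 11.0987; q_2* = 8 + 1/3·8.24/22.72 = 8.1209.
Expenditure on q_2: 22.72·8.1209 = 184.5067; share = 0.7688.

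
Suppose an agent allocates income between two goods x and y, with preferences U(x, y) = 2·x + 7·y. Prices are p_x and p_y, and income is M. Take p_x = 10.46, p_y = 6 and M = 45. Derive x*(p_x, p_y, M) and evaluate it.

x* = 0

Linear utility — the consumer picks whichever good has higher MU/price: 2/10.46 = 0.1912 vs 7/6 = 1.1667.
y gives more utility per dollar, so spend all income on y: y* = M/p_y, x* = 0.
Numerically: x* = 0, y* = 7.5.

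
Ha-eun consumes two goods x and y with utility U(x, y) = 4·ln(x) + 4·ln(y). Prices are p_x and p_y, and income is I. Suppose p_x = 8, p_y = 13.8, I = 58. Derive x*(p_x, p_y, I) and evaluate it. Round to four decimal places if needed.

x* = 3.625

Tangency: MRS = y/x = p_x/p_y.
Rearranging, p_y·y = p_x·x. Substituting into the budget gives p_x·x·(1 + 1) = I.
Demand: x*(p_x,p_y,I) = 0.5·I/p_x and y* = 0.5·I/p_y.
At p_x=8, p_y=13.8, I=58: x* = 0.5·58/8 = 3.625.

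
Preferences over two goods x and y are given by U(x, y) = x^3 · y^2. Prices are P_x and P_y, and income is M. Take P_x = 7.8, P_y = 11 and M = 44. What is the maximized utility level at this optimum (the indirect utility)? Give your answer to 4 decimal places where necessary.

V = 99.2586

MU_x/MU_y = (3·y)/(2·x); tangency sets this equal to P_x/P_y.
Rearranging, P_y·y = (2/3)·P_x·x. Substituting into the budget gives P_x·x·(1 + (2/3)) = M.
Demand: x*(P_x,P_y,M) = 0.6·M/P_x and y* = 0.4·M/P_y.
At P_x=7.8, P_y=11, M=44: x* = 0.6·44/7.8 = 3.3846, y* = 1.6.
Utility at the optimum: U(3.3846, 1.6) = 99.2586.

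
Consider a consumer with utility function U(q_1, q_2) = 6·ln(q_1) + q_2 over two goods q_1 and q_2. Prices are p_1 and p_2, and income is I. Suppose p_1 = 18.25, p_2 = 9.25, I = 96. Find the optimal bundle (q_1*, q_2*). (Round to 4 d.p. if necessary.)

Set MRS = p_1/p_2: (6/q_1)/1 = p_1/p_2.
So q_1*(p_1,p_2) = 6·p_2/p_1, independent of income; and q_2* = (I − 6·p_2)/p_2.
At the given prices: q_1* = 6·9.25/18.25 = 3.0411, and q_2* = 4.3784.

q_1* = 3.0411, q_2* = 4.3784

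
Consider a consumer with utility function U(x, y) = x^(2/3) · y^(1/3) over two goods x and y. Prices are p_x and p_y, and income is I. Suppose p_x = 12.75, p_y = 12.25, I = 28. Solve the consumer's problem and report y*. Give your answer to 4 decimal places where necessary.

y* = 0.7619

At p_x=12.75, p_y=12.25, I=28: y* = 1/3·28/12.25 = 0.7619.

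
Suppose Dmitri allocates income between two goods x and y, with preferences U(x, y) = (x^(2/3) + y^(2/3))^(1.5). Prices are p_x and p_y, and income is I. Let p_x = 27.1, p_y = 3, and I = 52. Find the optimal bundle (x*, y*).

x* = 0.0232, y* = 17.1235

MRS = MU_x/MU_y = (y/x)^(1/3). Set equal to p_x/p_y.
Solve for the ratio: y/x = [p_x/p_y]^(3).
Substitute y = (y/x)·x into the budget: x* = I/(p_x + p_y·(y/x)).
Numerically y/x = 737.130037, so x* = 52/(27.1 + 3·737.130037) = 0.0232 and y* = 737.130037·0.0232 = 17.1235.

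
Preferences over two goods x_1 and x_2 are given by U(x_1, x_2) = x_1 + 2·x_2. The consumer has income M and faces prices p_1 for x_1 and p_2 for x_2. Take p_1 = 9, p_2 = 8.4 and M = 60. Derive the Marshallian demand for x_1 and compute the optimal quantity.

x_1* = 0

Linear utility — the consumer picks whichever good has higher MU/price: 1/9 = 0.1111 vs 2/8.4 = 0.2381.
x_2 gives more utility per dollar, so spend all income on x_2: x_2* = M/p_2, x_1* = 0.
Numerically: x_1* = 0, x_2* = 7.1429.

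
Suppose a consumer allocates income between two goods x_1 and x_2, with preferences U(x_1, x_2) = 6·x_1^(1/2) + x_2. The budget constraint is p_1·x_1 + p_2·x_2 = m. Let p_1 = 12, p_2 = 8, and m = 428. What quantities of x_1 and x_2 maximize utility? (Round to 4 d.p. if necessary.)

Set MRS = p_1/p_2: 3·x_1^(−1/2) = p_1/p_2.
Solve: √x_1 = 3·p_2/p_1, so x_1*(p_1,p_2) = (3·p_2/p_1)², and x_2* = (m − p_1·x_1*)/p_2.
Plugging in: x_1* = (3·8/12)² = 4, x_2* = 47.5.

x_1* = 4, x_2* = 47.5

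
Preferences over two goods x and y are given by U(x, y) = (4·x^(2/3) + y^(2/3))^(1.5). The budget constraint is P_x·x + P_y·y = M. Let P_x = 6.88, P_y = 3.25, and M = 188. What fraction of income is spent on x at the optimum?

Substitute y = (y/x)·x into the budget: x* = M/(P_x + P_y·(y/x)).
Numerically y/x = 0.14823, so x* = 188/(6.88 + 3.25·0.14823) = 25.5374 and y* = 0.14823·25.5374 = 3.7854.
Expenditure on x: 6.88·25.5374 = 175.6974; share = 0.9346.

share on x = 0.9346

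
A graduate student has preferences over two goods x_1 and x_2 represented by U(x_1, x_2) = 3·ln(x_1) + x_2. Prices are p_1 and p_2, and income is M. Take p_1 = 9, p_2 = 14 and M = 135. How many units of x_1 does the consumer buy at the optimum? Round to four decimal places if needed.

Set MRS = p_1/p_2: (3/x_1)/1 = p_1/p_2.
So x_1*(p_1,p_2) = 3·p_2/p_1, independent of income; and x_2* = (M − 3·p_2)/p_2.
At the given prices: x_1* = 3·14/9 = 4.6667.

x_1* = 4.6667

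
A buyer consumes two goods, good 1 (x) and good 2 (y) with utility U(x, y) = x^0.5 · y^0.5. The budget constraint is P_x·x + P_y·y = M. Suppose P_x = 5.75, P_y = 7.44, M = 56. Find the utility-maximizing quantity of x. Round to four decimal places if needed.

x* = 4.8696

Demand: x*(P_x,P_y,M) = 0.5·M/P_x and y* = 0.5·M/P_y.
At P_x=5.75, P_y=7.44, M=56: x* = 0.5·56/5.75 = 4.8696.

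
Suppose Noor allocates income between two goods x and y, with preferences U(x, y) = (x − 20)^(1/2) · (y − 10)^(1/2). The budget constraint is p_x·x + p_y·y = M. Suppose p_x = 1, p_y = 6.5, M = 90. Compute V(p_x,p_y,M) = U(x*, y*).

V = 0.9806

This is Cobb-Douglas in (x−20, y−10): tangency gives 0.5·p_y·(y−10) = 0.5·p_x·(x−20).
After buying the subsistence bundle (20, 10), a share 0.5 of the remaining income goes to x: x* = 20 + 0.5·(M − 20p_x − 10p_y)/p_x.
Discretionary income = 90 − 20·1 − 10·6.5 = 5; x* = 20 + 0.5·5/1 = 22.5; y* = 10 + 0.5·5/6.5 = 10.3846.
Utility at the optimum: U(22.5, 10.3846) = 0.9806.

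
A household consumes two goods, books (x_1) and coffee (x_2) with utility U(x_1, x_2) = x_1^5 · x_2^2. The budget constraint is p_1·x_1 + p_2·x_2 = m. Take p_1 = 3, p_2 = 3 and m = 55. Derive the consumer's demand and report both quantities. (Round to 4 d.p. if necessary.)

The MRS is (5/2)·x_2/x_1. Set MRS = p_1/p_2.
So 5·p_2·x_2 = 2·p_1·x_1; combined with the budget, a share 5/7 of income goes to x_1.
Demand: x_1*(p_1,p_2,m) = 5/7·m/p_1 and x_2* = 2/7·m/p_2.
At p_1=3, p_2=3, m=55: x_1* = 5/7·55/3 = 13.0952, x_2* = 5.2381.

x_1* = 13.0952, x_2* = 5.2381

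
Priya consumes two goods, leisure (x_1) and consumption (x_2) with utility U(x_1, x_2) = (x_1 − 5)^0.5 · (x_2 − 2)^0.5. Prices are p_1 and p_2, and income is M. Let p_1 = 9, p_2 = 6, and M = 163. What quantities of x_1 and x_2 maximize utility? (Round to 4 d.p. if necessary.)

Let x_1' = x_1−5, x_2' = x_2−2. MRS = x_2'/x_1' = p_1/p_2.
Substituting into the budget: x_1* = 5 + 0.5·(M − 5·p_1 − 2·p_2)/p_1, and x_2* = 2 + 0.5·(…)/p_2.
Discretionary income = 163 − 5·9 − 2·6 = 106; x_1* = 5 + 0.5·106/9 = 10.8889; x_2* = 2 + 0.5·106/6 = 10.8333.

x_1* = 10.8889, x_2* = 10.8333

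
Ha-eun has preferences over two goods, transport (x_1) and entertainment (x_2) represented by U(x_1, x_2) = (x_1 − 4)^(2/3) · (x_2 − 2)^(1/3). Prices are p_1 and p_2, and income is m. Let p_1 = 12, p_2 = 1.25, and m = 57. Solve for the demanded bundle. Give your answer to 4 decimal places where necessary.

x_1* = 4.3611, x_2* = 3.7333

This is Cobb-Douglas in (x_1−4, x_2−2): tangency gives 2/3·p_2·(x_2−2) = 1/3·p_1·(x_1−4).
Substituting into the budget: x_1* = 4 + 2/3·(m − 4·p_1 − 2·p_2)/p_1, and x_2* = 2 + 1/3·(…)/p_2.
Discretionary income = 57 − 4·12 − 2·1.25 = 6.5; x_1* = 4 + 2/3·6.5/12 = 4.3611; x_2* = 2 + 1/3·6.5/1.25 = 3.7333.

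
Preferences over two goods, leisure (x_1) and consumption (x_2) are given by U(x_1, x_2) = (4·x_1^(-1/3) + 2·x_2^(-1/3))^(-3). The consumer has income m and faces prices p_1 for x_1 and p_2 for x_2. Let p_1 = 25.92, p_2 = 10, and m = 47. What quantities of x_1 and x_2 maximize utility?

x_1* = 1.2347, x_2* = 1.4997

MRS = MU_x_1/MU_x_2 = 2·(x_2/x_1)^(4/3). Set equal to p_1/p_2.
Hence x_2/x_1 = ((1/2)·p_1/p_2)^(1/(4/3)), i.e. raised to the 0.75 power.
Substitute x_2 = (x_2/x_1)·x_1 into the budget: x_1* = m/(p_1 + p_2·(x_2/x_1)).
Numerically x_2/x_1 = 1.214657, so x_1* = 47/(25.92 + 10·1.214657) = 1.2347 and x_2* = 1.214657·1.2347 = 1.4997.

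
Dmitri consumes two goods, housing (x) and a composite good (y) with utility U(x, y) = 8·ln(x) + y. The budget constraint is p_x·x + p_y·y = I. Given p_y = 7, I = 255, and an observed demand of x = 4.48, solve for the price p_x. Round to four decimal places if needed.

MU_x = 8/x, MU_y = 1. Tangency: 8/x = p_x/p_y.
So x*(p_x,p_y) = 8·p_y/p_x, independent of income; and y* = (I − 8·p_y)/p_y.
Set x* = 4.48 in the demand function and solve for p_x: p_x = 12.5.

p_x = 12.5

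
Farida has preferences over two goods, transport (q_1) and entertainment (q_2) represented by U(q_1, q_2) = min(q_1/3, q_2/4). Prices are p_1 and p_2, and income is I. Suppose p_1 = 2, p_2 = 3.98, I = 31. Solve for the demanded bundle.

q_1* = 4.2427, q_2* = 5.6569

Leontief preferences: the optimum is at the kink where q_1/3 = q_2/4, i.e. q_2 = (4/3)·q_1.
Budget: p_1·q_1 + p_2·(4/3)·q_1 = I, so (3·p_1 + 4·p_2)·q_1 = 3·I.
Demand: q_1*(p_1,p_2,I) = 3·I/(3·p_1 + 4·p_2), q_2* = 4·I/(3·p_1 + 4·p_2).
Here 3·2 + 4·3.98 = 21.92, giving q_1* = 4.2427 and q_2* = 5.6569.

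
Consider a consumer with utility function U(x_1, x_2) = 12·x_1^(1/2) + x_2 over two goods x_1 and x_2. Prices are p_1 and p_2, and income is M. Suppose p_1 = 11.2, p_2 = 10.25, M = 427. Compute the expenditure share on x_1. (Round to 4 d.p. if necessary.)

share on x_1 = 0.7909

Set MRS = p_1/p_2: 6·x_1^(−1/2) = p_1/p_2.
Thus x_1* = (6·p_2/p_1)² — independent of M — with the rest of income spent on x_2.
Plugging in: x_1* = (6·10.25/11.2)² = 30.1519, x_2* = 8.7121.
Expenditure on x_1: 11.2·30.1519 = 337.7009; share = 0.7909.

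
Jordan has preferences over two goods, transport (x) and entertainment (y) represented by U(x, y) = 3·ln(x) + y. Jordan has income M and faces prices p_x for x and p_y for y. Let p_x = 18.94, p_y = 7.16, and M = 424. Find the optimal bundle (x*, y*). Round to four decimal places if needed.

x* = 1.1341, y* = 56.2179

MU_x = 3/x, MU_y = 1. Tangency: 3/x = p_x/p_y.
So x*(p_x,p_y) = 3·p_y/p_x, independent of income; and y* = (M − 3·p_y)/p_y.
At the given prices: x* = 3·7.16/18.94 = 1.1341, and y* = 56.2179.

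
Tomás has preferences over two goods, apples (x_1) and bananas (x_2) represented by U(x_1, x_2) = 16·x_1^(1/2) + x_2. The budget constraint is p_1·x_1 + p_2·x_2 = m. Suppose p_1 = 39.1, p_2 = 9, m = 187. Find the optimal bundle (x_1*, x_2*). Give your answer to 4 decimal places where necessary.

Thus x_1* = (8·p_2/p_1)² — independent of m — with the rest of income spent on x_2.
Plugging in: x_1* = (8·9/39.1)² = 3.3909, x_2* = 6.0463.

x_1* = 3.3909, x_2* = 6.0463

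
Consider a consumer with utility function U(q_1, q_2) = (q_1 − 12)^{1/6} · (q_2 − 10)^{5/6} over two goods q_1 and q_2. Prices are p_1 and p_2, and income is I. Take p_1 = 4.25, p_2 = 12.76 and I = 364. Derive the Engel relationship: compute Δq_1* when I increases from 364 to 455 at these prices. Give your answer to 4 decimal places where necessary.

MRS = (1/5)·(q_2−10)/(q_1−12). Tangency with p_1/p_2 gives q_2−10 = 5·(p_1/p_2)·(q_1−12).
After buying the subsistence bundle (12, 10), a share 1/6 of the remaining income goes to q_1: q_1* = 12 + 1/6·(I − 12p_1 − 10p_2)/p_1.
Discretionary income = 364 − 12·4.25 − 10·12.76 = 185.4; q_1* = 12 + 1/6·185.4/4.25 = 19.2706.
At I' = 455: q_1* = 22.8392. Change: 22.8392 − 19.2706 = 3.5686.

Δq_1* = 3.5686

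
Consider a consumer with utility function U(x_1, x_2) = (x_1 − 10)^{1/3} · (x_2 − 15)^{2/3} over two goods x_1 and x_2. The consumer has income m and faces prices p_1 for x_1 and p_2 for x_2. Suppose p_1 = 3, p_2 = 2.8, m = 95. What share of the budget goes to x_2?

share on x_2 = 0.6035

Let x_1' = x_1−10, x_2' = x_2−15. MRS = (1/2)·x_2'/x_1' = p_1/p_2.
Substituting into the budget: x_1* = 10 + 1/3·(m − 10·p_1 − 15·p_2)/p_1, and x_2* = 15 + 2/3·(…)/p_2.
Discretionary income = 95 − 10·3 − 15·2.8 = 23; x_1* = 10 + 1/3·23/3 = 12.5556; x_2* = 15 + 2/3·23/2.8 = 20.4762.
Expenditure on x_2: 2.8·20.4762 = 57.3333; share = 0.6035.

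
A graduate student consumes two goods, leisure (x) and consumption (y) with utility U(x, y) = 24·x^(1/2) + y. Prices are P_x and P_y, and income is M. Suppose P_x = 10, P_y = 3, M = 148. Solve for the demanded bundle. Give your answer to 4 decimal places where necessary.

Set MRS = P_x/P_y: 12·x^(−1/2) = P_x/P_y.
Solve: √x = 12·P_y/P_x, so x*(P_x,P_y) = (12·P_y/P_x)², and y* = (M − P_x·x*)/P_y.
Plugging in: x* = (12·3/10)² = 12.96, y* = 6.1333.

x* = 12.96, y* = 6.1333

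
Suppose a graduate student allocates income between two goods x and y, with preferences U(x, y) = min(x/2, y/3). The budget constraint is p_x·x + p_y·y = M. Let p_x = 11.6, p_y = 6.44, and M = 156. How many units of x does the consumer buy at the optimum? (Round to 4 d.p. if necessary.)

x* = 7.3377

Leontief preferences: the optimum is at the kink where x/2 = y/3, i.e. y = (3/2)·x.
Budget: p_x·x + p_y·(3/2)·x = M, so (2·p_x + 3·p_y)·x = 2·M.
Demand: x*(p_x,p_y,M) = 2·M/(2·p_x + 3·p_y), y* = 3·M/(2·p_x + 3·p_y).
Here 2·11.6 + 3·6.44 = 42.52, giving x* = 7.3377.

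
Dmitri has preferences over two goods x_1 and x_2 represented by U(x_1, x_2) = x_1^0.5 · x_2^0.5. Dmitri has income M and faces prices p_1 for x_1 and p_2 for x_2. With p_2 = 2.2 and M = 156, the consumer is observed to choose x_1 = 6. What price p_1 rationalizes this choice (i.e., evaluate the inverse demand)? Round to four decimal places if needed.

MU_x_1/MU_x_2 = (0.5·x_2)/(0.5·x_1); tangency sets this equal to p_1/p_2.
So 0.5·p_2·x_2 = 0.5·p_1·x_1; combined with the budget, a share 0.5 of income goes to x_1.
Demand: x_1*(p_1,p_2,M) = 0.5·M/p_1 and x_2* = 0.5·M/p_2.
Set x_1* = 6 in the demand function and solve for p_1: p_1 = 13.

p_1 = 13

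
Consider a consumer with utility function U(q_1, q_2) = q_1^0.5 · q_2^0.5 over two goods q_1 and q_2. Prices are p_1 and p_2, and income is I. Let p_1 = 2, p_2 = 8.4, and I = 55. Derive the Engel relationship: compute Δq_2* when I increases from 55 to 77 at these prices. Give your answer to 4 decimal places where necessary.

Δq_2* = 1.3095

MU_q_1/MU_q_2 = (0.5·q_2)/(0.5·q_1); tangency sets this equal to p_1/p_2.
Rearranging, p_2·q_2 = p_1·q_1. Substituting into the budget gives p_1·q_1·(1 + 1) = I.
Demand: q_1*(p_1,p_2,I) = 0.5·I/p_1 and q_2* = 0.5·I/p_2.
At p_1=2, p_2=8.4, I=55: q_2* = 0.5·55/8.4 = 3.2738.
At I' = 77: q_2* = 4.5833. Change: 4.5833 − 3.2738 = 1.3095.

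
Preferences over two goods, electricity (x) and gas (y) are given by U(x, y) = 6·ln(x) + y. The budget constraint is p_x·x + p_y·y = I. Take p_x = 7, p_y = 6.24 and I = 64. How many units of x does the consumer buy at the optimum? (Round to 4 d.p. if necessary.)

MU_x = 6/x, MU_y = 1. Tangency: 6/x = p_x/p_y.
So x*(p_x,p_y) = 6·p_y/p_x, independent of income; and y* = (I − 6·p_y)/p_y.
At the given prices: x* = 6·6.24/7 = 5.3486.

x* = 5.3486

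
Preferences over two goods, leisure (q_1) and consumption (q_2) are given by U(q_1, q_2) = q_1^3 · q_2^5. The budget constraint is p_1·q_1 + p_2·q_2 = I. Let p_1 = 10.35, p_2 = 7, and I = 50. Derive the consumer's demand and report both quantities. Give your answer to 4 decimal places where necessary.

q_1* = 1.8116, q_2* = 4.4643

Demand: q_1*(p_1,p_2,I) = 0.375·I/p_1 and q_2* = 0.625·I/p_2.
At p_1=10.35, p_2=7, I=50: q_1* = 0.375·50/10.35 = 1.8116, q_2* = 4.4643.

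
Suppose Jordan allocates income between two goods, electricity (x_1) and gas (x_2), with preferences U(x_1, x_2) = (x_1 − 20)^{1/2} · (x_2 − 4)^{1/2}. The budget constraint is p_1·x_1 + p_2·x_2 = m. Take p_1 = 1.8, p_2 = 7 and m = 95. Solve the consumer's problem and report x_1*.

MRS = (x_2−4)/(x_1−20). Tangency with p_1/p_2 gives x_2−4 = (p_1/p_2)·(x_1−20).
After buying the subsistence bundle (20, 4), a share 0.5 of the remaining income goes to x_1: x_1* = 20 + 0.5·(m − 20p_1 − 4p_2)/p_1.
Discretionary income = 95 − 20·1.8 − 4·7 = 31; x_1* = 20 + 0.5·31/1.8 = 28.6111.

x_1* = 28.6111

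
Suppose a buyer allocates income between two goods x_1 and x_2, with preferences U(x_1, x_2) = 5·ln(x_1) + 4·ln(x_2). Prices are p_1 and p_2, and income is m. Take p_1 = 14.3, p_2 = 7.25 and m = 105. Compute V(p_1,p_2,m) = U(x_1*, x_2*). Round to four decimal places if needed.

V = 14.4777

Tangency: MRS = (5/4)·x_2/x_1 = p_1/p_2.
Rearranging, p_2·x_2 = (4/5)·p_1·x_1. Substituting into the budget gives p_1·x_1·(1 + (4/5)) = m.
Demand: x_1*(p_1,p_2,m) = 5/9·m/p_1 and x_2* = 4/9·m/p_2.
At p_1=14.3, p_2=7.25, m=105: x_1* = 5/9·105/14.3 = 4.0793, x_2* = 6.4368.
Utility at the optimum: U(4.0793, 6.4368) = 14.4777.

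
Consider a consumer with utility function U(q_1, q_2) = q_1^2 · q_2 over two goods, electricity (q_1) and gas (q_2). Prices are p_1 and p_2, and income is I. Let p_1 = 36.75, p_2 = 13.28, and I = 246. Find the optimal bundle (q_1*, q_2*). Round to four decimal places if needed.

MU_q_1/MU_q_2 = (2·q_2)/(q_1); tangency sets this equal to p_1/p_2.
Rearranging, p_2·q_2 = (1/2)·p_1·q_1. Substituting into the budget gives p_1·q_1·(1 + (1/2)) = I.
Demand: q_1*(p_1,p_2,I) = 2/3·I/p_1 and q_2* = 1/3·I/p_2.
At p_1=36.75, p_2=13.28, I=246: q_1* = 2/3·246/36.75 = 4.4626, q_2* = 6.1747.

q_1* = 4.4626, q_2* = 6.1747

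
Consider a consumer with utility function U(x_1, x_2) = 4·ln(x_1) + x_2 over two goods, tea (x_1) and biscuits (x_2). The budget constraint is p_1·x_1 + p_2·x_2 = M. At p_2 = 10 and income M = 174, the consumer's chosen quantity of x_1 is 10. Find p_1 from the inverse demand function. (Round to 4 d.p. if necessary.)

p_1 = 4

MU_x_1 = 4/x_1, MU_x_2 = 1. Tangency: 4/x_1 = p_1/p_2.
So x_1*(p_1,p_2) = 4·p_2/p_1, independent of income; and x_2* = (M − 4·p_2)/p_2.
Set x_1* = 10 in the demand function and solve for p_1: p_1 = 4.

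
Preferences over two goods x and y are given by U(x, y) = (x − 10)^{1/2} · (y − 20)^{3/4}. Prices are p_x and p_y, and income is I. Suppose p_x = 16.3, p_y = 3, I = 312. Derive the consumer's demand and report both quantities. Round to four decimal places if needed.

x* = 12.184, y* = 37.8

This is Cobb-Douglas in (x−10, y−20): tangency gives 0.5·p_y·(y−20) = 0.75·p_x·(x−10).
Substituting into the budget: x* = 10 + 0.4·(I − 10·p_x − 20·p_y)/p_x, and y* = 20 + 0.6·(…)/p_y.
Discretionary income = 312 − 10·16.3 − 20·3 = 89; x* = 10 + 0.4·89/16.3 = 12.184; y* = 20 + 0.6·89/3 = 37.8.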